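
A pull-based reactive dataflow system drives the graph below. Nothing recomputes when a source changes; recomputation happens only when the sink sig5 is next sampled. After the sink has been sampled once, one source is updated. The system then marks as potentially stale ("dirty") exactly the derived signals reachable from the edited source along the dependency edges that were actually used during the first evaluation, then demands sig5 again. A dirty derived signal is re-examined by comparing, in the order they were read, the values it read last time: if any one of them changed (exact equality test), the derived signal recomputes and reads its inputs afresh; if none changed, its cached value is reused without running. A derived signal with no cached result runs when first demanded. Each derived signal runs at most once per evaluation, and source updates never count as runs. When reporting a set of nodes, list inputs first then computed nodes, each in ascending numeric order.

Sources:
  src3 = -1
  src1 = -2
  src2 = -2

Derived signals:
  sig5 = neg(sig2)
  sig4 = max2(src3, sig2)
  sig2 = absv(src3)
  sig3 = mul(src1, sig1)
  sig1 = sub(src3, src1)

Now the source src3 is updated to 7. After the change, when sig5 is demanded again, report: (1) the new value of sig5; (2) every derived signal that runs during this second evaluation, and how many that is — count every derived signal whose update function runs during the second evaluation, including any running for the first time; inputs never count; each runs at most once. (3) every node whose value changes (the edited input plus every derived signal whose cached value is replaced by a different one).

New value of sig5: -7.
Derived signals that run: sig2, sig5 — 2 in total.
Values that change: src3, sig2, sig5.

First evaluation (everything demanded from the output):
  sig2 = absv(-1) = 1
  sig5 = neg(1) = -1

Propagation after the edit:
  sig2: runs — src3 -1->7; result 7.
  sig5: runs — sig2 1->7; result -7.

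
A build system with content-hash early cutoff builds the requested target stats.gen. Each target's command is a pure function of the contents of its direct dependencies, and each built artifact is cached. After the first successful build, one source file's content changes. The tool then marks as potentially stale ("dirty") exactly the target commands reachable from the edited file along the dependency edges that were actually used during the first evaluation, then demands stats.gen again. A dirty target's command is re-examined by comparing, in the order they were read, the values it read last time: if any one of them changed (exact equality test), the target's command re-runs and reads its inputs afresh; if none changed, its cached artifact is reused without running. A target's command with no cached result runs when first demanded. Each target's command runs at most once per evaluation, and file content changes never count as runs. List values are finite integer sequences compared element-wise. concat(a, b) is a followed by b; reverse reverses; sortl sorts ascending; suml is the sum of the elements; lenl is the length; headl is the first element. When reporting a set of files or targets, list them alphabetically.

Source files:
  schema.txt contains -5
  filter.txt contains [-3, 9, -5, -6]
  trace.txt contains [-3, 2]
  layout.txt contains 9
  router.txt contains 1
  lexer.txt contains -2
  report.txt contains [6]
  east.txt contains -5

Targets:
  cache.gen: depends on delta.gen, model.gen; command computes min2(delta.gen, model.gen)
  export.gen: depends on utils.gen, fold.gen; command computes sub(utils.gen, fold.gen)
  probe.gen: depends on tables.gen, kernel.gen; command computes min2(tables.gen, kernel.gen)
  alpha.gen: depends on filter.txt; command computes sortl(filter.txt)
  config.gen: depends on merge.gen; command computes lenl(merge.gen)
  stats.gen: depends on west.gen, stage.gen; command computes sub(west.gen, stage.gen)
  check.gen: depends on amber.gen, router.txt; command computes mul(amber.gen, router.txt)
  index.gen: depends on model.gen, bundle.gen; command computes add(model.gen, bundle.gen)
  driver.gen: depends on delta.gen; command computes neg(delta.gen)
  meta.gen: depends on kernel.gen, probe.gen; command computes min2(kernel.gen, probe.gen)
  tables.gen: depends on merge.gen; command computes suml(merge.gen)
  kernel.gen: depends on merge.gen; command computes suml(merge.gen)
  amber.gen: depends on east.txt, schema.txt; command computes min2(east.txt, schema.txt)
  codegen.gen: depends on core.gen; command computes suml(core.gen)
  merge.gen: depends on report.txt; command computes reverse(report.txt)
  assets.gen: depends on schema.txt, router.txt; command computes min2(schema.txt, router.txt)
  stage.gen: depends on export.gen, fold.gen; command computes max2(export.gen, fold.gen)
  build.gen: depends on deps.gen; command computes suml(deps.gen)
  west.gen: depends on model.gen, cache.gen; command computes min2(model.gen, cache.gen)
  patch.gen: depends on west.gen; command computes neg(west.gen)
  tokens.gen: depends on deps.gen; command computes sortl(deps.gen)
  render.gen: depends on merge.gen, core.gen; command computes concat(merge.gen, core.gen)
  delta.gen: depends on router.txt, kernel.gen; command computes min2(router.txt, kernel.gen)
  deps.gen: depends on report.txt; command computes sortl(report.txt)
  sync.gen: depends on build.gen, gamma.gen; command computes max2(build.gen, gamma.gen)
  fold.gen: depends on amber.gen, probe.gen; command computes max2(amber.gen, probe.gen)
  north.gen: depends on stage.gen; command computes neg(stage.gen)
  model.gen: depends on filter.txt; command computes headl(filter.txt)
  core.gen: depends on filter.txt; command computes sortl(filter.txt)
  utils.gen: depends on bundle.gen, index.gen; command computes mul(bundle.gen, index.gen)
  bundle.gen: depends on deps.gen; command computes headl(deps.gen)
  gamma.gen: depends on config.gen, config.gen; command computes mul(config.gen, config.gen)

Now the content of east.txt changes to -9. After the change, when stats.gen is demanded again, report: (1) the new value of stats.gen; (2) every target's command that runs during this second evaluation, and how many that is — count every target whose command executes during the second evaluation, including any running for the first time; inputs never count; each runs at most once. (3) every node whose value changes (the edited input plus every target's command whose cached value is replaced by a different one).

First evaluation (everything demanded from the output):
  amber.gen = min2(-5, -5) = -5
  deps.gen = sortl([6]) = [6]
  bundle.gen = headl([6]) = 6
  merge.gen = reverse([6]) = [6]
  kernel.gen = suml([6]) = 6
  delta.gen = min2(1, 6) = 1
  model.gen = headl([-3, 9, -5, -6]) = -3
  cache.gen = min2(1, -3) = -3
  index.gen = add(-3, 6) = 3
  tables.gen = suml([6]) = 6
  probe.gen = min2(6, 6) = 6
  fold.gen = max2(-5, 6) = 6
  utils.gen = mul(6, 3) = 18
  export.gen = sub(18, 6) = 12
  stage.gen = max2(12, 6) = 12
  west.gen = min2(-3, -3) = -3
  stats.gen = sub(-3, 12) = -15

Propagation after the edit:
  amber.gen: runs — east.txt -5->-9; result -9.
  fold.gen: runs — amber.gen -5->-9; result 6 (same value as before).
  export.gen: checked — values it read are unchanged (utils.gen unchanged, fold.gen unchanged); reused cached 12 without running.
  stage.gen: checked — values it read are unchanged (export.gen unchanged, fold.gen unchanged); reused cached 12 without running.
  stats.gen: checked — values it read are unchanged (west.gen unchanged, stage.gen unchanged); reused cached -15 without running.

Key observation: the change is absorbed at fold.gen — it re-runs but produces the same value, and the output's value is unchanged.

New value of stats.gen: -15.
Target commands that run: amber.gen, fold.gen — 2 in total.
Values that change: amber.gen, east.txt.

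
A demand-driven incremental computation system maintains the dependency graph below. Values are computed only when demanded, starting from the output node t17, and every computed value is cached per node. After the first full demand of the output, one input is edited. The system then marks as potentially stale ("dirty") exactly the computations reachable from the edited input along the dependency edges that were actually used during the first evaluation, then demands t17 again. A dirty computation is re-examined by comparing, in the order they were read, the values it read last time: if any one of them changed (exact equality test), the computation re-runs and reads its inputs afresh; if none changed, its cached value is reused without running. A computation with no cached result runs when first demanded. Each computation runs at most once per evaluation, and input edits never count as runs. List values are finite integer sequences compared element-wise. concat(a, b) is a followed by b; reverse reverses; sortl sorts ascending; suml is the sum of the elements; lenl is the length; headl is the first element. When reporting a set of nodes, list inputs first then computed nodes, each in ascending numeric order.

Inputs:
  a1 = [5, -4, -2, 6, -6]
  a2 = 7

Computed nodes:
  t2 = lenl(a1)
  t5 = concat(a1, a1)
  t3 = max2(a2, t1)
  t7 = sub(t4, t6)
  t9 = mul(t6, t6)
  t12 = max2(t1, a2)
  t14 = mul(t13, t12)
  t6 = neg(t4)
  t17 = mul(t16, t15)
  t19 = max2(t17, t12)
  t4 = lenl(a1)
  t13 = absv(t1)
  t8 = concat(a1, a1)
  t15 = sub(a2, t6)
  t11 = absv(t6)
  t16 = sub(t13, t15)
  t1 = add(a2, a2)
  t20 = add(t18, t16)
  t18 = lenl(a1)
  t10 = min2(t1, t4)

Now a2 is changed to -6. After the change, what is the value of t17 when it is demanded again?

New value of t17: -13.

First evaluation (everything demanded from the output):
  t1 = add(7, 7) = 14
  t4 = lenl([5, -4, -2, 6, -6]) = 5
  t6 = neg(5) = -5
  t13 = absv(14) = 14
  t15 = sub(7, -5) = 12
  t16 = sub(14, 12) = 2
  t17 = mul(2, 12) = 24

Propagation after the edit:
  t1: runs — a2 7->-6; a2 7->-6; result -12.
  t13: runs — t1 14->-12; result 12.
  t15: runs — a2 7->-6; result -1.
  t16: runs — t13 14->12; t15 12->-1; result 13.
  t17: runs — t16 2->13; t15 12->-1; result -13.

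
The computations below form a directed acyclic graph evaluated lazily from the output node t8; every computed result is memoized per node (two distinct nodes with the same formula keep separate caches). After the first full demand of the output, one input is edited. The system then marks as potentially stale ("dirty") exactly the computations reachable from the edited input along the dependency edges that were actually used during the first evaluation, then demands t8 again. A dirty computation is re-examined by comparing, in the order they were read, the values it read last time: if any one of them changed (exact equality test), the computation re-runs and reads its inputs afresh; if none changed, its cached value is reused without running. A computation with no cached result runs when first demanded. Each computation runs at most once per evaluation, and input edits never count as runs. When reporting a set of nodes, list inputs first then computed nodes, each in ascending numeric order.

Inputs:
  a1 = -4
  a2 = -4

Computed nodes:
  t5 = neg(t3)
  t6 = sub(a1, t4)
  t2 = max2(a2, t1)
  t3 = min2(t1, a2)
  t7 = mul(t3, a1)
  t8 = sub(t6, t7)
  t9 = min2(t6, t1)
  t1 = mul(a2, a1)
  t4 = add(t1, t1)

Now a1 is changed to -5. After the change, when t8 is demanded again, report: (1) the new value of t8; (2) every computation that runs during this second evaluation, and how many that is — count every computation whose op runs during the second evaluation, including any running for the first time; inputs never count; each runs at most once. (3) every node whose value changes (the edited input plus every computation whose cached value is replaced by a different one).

First demand of the output computes:
  t1 = mul(-4, -4) = 16
  t3 = min2(16, -4) = -4
  t4 = add(16, 16) = 32
  t6 = sub(-4, 32) = -36
  t7 = mul(-4, -4) = 16
  t8 = sub(-36, 16) = -52

After the edit, cleaning proceeds:
  t1: a read changed (a1 -4->-5) — executes, giving 20.
  t3: a read changed (t1 16->20) — executes, giving -4 — identical to its old value.
  t4: a read changed (t1 16->20; t1 16->20) — executes, giving 40.
  t6: a read changed (a1 -4->-5; t4 32->40) — executes, giving -45.
  t7: a read changed (a1 -4->-5) — executes, giving 20.
  t8: a read changed (t6 -36->-45; t7 16->20) — executes, giving -65.

Demanding t8 again yields -65.
6 computations run: t1, t3, t4, t6, t7, t8.
The nodes whose values change: a1, t1, t4, t6, t7, t8.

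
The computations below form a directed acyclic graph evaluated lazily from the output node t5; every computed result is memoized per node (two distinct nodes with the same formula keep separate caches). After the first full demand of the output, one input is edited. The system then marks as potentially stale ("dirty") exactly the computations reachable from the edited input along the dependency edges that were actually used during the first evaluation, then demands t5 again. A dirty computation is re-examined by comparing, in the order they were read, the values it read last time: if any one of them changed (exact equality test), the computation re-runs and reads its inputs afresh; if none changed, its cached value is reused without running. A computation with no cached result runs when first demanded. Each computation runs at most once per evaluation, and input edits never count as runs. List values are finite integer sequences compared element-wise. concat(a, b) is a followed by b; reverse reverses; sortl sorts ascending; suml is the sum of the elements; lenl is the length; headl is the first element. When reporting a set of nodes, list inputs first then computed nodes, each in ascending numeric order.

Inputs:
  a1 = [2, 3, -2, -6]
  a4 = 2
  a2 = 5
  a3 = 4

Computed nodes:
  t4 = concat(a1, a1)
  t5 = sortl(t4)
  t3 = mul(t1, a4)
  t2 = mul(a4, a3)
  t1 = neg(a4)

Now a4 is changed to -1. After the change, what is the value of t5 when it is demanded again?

Demanding t5 again yields [-6, -6, -2, -2, 2, 2, 3, 3].
Note the shortcut — a4 feeds only undemanded nodes, so no recomputation happens.

First demand of the output computes:
  t4 = concat([2, 3, -2, -6], [2, 3, -2, -6]) = [2, 3, -2, -6, 2, 3, -2, -6]
  t5 = sortl([2, 3, -2, -6, 2, 3, -2, -6]) = [-6, -6, -2, -2, 2, 2, 3, 3]

After the edit, cleaning proceeds:
  a4 only reaches undemanded nodes; the second demand re-runs nothing.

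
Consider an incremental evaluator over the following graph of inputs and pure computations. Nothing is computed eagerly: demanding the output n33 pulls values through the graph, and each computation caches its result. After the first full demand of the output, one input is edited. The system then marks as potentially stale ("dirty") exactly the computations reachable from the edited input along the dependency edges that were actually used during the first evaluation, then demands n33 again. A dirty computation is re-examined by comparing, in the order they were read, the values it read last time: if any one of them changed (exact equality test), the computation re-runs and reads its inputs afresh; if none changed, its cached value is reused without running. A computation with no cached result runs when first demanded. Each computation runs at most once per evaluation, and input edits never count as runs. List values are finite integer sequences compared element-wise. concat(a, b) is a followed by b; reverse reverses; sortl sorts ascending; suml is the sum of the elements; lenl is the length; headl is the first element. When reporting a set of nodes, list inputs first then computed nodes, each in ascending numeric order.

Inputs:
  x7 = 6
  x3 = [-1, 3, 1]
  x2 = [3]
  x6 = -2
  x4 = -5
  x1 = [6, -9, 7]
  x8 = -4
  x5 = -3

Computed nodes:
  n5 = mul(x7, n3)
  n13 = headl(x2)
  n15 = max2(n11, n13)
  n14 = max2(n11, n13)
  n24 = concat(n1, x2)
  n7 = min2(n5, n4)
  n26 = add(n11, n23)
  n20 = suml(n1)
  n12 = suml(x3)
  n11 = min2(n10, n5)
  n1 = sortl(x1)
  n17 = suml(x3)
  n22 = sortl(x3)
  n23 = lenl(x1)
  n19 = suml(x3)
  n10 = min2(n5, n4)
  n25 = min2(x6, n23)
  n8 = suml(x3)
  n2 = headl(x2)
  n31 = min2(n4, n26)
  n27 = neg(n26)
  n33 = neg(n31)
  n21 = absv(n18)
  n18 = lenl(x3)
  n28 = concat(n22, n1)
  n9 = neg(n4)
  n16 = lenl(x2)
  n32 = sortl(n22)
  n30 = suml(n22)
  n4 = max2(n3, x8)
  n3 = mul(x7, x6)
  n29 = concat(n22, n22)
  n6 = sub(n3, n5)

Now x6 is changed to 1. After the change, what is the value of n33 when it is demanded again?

Initial pass — values computed on the first demand:
  n3 = mul(6, -2) = -12
  n4 = max2(-12, -4) = -4
  n5 = mul(6, -12) = -72
  n10 = min2(-72, -4) = -72
  n11 = min2(-72, -72) = -72
  n23 = lenl([6, -9, 7]) = 3
  n26 = add(-72, 3) = -69
  n31 = min2(-4, -69) = -69
  n33 = neg(-69) = 69

Second demand — change propagation:
  n3: re-runs because x6 -2->1; new result 6.
  n4: re-runs because n3 -12->6; new result 6.
  n5: re-runs because n3 -12->6; new result 36.
  n10: re-runs because n5 -72->36; n4 -4->6; new result 6.
  n11: re-runs because n10 -72->6; n5 -72->36; new result 6.
  n26: re-runs because n11 -72->6; new result 9.
  n31: re-runs because n4 -4->6; n26 -69->9; new result 6.
  n33: re-runs because n31 -69->6; new result -6.

n33 now evaluates to -6.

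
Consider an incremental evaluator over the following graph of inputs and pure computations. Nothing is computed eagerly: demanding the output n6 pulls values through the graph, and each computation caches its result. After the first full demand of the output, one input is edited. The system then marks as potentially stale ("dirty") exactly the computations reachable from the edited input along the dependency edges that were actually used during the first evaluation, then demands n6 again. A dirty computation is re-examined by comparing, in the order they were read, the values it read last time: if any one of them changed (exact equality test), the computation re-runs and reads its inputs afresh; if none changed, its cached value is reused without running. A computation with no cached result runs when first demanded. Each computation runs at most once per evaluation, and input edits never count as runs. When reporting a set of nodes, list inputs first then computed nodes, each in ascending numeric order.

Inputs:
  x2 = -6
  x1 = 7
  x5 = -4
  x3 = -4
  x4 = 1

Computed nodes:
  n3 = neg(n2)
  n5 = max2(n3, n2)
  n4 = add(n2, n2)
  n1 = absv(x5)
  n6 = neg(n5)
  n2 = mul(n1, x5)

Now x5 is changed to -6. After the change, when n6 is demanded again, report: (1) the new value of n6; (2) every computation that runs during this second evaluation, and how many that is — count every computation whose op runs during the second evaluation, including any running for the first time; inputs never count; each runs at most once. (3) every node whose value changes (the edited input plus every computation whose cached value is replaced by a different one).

n6 now evaluates to -36.
Run set: n1, n2, n3, n5, n6 (5 run).
Changed values: x5, n1, n2, n3, n5, n6.

Initial pass — values computed on the first demand:
  n1 = absv(-4) = 4
  n2 = mul(4, -4) = -16
  n3 = neg(-16) = 16
  n5 = max2(16, -16) = 16
  n6 = neg(16) = -16

Second demand — change propagation:
  n1: re-runs because x5 -4->-6; new result 6.
  n2: re-runs because n1 4->6; x5 -4->-6; new result -36.
  n3: re-runs because n2 -16->-36; new result 36.
  n5: re-runs because n3 16->36; n2 -16->-36; new result 36.
  n6: re-runs because n5 16->36; new result -36.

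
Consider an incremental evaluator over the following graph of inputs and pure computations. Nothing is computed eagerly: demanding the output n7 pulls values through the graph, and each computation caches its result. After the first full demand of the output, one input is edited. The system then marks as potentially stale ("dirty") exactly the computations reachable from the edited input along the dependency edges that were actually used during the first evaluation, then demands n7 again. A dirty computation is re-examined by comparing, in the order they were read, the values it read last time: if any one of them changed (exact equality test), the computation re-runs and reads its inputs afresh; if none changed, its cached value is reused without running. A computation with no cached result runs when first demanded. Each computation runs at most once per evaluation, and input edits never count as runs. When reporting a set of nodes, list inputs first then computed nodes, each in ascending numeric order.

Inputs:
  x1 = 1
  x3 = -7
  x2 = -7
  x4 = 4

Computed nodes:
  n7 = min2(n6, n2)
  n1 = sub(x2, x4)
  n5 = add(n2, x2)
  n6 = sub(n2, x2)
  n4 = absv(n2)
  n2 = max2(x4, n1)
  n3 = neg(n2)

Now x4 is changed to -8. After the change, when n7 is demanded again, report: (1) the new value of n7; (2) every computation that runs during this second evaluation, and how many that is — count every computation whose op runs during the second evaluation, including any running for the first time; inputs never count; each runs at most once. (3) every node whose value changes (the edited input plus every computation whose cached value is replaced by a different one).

Initial pass — values computed on the first demand:
  n1 = sub(-7, 4) = -11
  n2 = max2(4, -11) = 4
  n6 = sub(4, -7) = 11
  n7 = min2(11, 4) = 4

Second demand — change propagation:
  n1: re-runs because x4 4->-8; new result 1.
  n2: re-runs because x4 4->-8; n1 -11->1; new result 1.
  n6: re-runs because n2 4->1; new result 8.
  n7: re-runs because n6 11->8; n2 4->1; new result 1.

n7 now evaluates to 1.
Run set: n1, n2, n6, n7 (4 run).
Changed values: x4, n1, n2, n6, n7.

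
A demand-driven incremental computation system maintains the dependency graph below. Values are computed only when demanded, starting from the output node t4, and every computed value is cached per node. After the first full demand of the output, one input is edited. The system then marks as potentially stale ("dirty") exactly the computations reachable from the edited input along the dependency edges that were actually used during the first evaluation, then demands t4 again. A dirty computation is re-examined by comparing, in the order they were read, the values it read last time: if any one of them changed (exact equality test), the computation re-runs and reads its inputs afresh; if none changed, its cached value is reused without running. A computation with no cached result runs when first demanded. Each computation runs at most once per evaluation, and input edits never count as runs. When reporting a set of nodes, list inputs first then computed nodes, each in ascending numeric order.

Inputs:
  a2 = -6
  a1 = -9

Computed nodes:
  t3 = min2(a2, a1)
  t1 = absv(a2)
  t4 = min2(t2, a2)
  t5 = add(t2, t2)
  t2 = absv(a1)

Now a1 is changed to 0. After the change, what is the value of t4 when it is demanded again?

New value of t4: -6.

First evaluation (everything demanded from the output):
  t2 = absv(-9) = 9
  t4 = min2(9, -6) = -6

Propagation after the edit:
  t2: runs — a1 -9->0; result 0.
  t4: runs — t2 9->0; result -6 (same value as before).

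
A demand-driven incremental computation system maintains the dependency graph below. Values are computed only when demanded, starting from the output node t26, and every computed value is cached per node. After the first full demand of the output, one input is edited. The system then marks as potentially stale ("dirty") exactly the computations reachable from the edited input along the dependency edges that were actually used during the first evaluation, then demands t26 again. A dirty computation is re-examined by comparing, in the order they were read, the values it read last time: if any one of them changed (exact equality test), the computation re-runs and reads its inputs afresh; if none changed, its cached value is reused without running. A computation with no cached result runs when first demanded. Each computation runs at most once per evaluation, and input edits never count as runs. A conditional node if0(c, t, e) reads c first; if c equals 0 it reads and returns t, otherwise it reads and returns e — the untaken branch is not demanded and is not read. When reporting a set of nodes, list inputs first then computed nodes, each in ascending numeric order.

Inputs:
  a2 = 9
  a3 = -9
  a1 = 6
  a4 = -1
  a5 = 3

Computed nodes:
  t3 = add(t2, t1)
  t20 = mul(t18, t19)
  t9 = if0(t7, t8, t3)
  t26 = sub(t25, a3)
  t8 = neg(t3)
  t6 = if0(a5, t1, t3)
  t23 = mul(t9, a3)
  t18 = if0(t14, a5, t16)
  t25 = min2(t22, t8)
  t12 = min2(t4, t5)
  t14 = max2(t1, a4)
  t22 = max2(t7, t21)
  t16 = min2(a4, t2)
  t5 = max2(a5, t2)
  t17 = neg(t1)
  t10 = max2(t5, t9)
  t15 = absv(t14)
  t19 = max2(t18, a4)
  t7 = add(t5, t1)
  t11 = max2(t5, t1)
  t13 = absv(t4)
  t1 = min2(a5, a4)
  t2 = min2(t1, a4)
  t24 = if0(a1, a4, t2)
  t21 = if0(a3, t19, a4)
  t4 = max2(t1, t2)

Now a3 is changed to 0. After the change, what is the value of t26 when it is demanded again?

First evaluation (everything demanded from the output):
  t1 = min2(3, -1) = -1
  t2 = min2(-1, -1) = -1
  t3 = add(-1, -1) = -2
  t5 = max2(3, -1) = 3
  t7 = add(3, -1) = 2
  t8 = neg(-2) = 2
  t21 = if0(a3=-9 -> else branch a4) = -1
  t22 = max2(2, -1) = 2
  t25 = min2(2, 2) = 2
  t26 = sub(2, -9) = 11

Propagation after the edit:
  t14: demanded for the first time — runs, produces -1.
  t16: demanded for the first time — runs, produces -1.
  t18: demanded for the first time — runs, produces -1.
  t19: demanded for the first time — runs, produces -1.
  t21: runs — a3 -9->0; result -1 (same value as before).
  t22: checked — values it read are unchanged (t7 unchanged, t21 unchanged); reused cached 2 without running.
  t25: checked — values it read are unchanged (t22 unchanged, t8 unchanged); reused cached 2 without running.
  t26: runs — a3 -9->0; result 2.

Key observation: a condition flipped, so demand reaches new nodes — t14, t16, t18, t19 run for the first time.

New value of t26: 2.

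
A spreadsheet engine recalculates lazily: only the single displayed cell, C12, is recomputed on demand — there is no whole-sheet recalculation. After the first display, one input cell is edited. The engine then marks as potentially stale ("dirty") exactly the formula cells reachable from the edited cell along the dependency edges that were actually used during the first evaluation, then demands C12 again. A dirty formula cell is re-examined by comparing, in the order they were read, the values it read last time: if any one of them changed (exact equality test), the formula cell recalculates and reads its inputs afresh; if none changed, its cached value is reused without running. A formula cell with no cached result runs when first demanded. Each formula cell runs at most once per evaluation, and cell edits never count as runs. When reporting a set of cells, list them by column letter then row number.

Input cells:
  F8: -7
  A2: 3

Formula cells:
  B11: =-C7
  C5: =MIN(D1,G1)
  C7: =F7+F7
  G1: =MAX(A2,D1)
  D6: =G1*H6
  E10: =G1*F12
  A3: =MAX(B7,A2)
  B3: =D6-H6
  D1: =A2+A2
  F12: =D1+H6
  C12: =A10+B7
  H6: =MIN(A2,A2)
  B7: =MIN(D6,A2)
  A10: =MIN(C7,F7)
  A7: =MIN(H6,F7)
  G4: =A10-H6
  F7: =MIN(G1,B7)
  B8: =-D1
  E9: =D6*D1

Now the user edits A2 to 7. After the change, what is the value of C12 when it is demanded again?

New value of C12: 14.

First evaluation (everything demanded from the output):
  D1 = 3 + 3 = 6
  G1 = MAX(3, 6) = 6
  H6 = MIN(3, 3) = 3
  D6 = 6 * 3 = 18
  B7 = MIN(18, 3) = 3
  F7 = MIN(6, 3) = 3
  C7 = 3 + 3 = 6
  A10 = MIN(6, 3) = 3
  C12 = 3 + 3 = 6

Propagation after the edit:
  D1: runs — A2 3->7; A2 3->7; result 14.
  G1: runs — A2 3->7; D1 6->14; result 14.
  H6: runs — A2 3->7; A2 3->7; result 7.
  D6: runs — G1 6->14; H6 3->7; result 98.
  B7: runs — D6 18->98; A2 3->7; result 7.
  F7: runs — G1 6->14; B7 3->7; result 7.
  C7: runs — F7 3->7; F7 3->7; result 14.
  A10: runs — C7 6->14; F7 3->7; result 7.
  C12: runs — A10 3->7; B7 3->7; result 14.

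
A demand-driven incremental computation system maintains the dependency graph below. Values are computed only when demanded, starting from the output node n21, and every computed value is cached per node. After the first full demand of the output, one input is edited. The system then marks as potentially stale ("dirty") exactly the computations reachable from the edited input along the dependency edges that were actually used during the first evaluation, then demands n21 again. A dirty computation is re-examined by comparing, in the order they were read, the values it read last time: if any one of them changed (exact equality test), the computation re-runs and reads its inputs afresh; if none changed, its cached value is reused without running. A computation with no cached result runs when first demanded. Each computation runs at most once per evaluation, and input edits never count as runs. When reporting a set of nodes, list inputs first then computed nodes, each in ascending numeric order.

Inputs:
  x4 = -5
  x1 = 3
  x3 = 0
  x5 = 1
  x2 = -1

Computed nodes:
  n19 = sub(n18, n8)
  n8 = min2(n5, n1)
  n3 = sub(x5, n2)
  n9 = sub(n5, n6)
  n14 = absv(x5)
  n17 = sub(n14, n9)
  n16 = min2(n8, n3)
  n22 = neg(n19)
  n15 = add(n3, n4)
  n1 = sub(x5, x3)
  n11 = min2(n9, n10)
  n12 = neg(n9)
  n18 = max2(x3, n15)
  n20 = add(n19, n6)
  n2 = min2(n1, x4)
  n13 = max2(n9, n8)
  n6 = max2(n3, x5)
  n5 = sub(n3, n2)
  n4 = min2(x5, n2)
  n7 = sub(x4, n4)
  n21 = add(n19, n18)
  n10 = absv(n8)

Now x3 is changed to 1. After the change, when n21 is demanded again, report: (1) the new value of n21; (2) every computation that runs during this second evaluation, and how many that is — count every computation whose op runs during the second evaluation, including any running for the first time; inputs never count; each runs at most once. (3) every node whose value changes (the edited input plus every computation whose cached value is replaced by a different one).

First evaluation (everything demanded from the output):
  n1 = sub(1, 0) = 1
  n2 = min2(1, -5) = -5
  n3 = sub(1, -5) = 6
  n4 = min2(1, -5) = -5
  n5 = sub(6, -5) = 11
  n8 = min2(11, 1) = 1
  n15 = add(6, -5) = 1
  n18 = max2(0, 1) = 1
  n19 = sub(1, 1) = 0
  n21 = add(0, 1) = 1

Propagation after the edit:
  n1: runs — x3 0->1; result 0.
  n2: runs — n1 1->0; result -5 (same value as before).
  n3: checked — values it read are unchanged (x5 unchanged, n2 unchanged); reused cached 6 without running.
  n4: checked — values it read are unchanged (x5 unchanged, n2 unchanged); reused cached -5 without running.
  n5: checked — values it read are unchanged (n3 unchanged, n2 unchanged); reused cached 11 without running.
  n8: runs — n1 1->0; result 0.
  n15: checked — values it read are unchanged (n3 unchanged, n4 unchanged); reused cached 1 without running.
  n18: runs — x3 0->1; result 1 (same value as before).
  n19: runs — n8 1->0; result 1.
  n21: runs — n19 0->1; result 2.

Key observation: the cutoff stops propagation at n3 — its inputs' values are unchanged, so it reuses its cache.

New value of n21: 2.
Computations that run: n1, n2, n8, n18, n19, n21 — 6 in total.
Values that change: x3, n1, n8, n19, n21.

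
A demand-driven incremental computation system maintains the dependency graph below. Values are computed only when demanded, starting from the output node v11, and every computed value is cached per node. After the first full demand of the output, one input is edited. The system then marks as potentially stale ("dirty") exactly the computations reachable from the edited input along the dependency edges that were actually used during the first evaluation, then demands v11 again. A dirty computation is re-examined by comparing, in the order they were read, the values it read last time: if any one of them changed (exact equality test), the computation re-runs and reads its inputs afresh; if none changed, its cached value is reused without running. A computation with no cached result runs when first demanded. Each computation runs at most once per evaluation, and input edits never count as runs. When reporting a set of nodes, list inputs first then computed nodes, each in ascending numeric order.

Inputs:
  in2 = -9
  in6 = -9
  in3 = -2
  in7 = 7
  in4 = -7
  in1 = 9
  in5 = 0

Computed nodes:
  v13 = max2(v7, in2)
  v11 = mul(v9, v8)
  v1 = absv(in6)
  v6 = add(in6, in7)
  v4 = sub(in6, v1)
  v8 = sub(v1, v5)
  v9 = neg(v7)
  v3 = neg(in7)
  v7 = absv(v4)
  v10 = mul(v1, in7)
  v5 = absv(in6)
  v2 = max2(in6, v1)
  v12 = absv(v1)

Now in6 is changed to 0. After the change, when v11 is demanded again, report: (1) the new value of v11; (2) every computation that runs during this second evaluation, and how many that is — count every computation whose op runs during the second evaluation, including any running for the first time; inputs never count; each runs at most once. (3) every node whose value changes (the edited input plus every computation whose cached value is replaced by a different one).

New value of v11: 0.
Computations that run: v1, v4, v5, v7, v8, v9, v11 — 7 in total.
Values that change: in6, v1, v4, v5, v7, v9.

First evaluation (everything demanded from the output):
  v1 = absv(-9) = 9
  v4 = sub(-9, 9) = -18
  v5 = absv(-9) = 9
  v7 = absv(-18) = 18
  v8 = sub(9, 9) = 0
  v9 = neg(18) = -18
  v11 = mul(-18, 0) = 0

Propagation after the edit:
  v1: runs — in6 -9->0; result 0.
  v4: runs — in6 -9->0; v1 9->0; result 0.
  v5: runs — in6 -9->0; result 0.
  v7: runs — v4 -18->0; result 0.
  v8: runs — v1 9->0; v5 9->0; result 0 (same value as before).
  v9: runs — v7 18->0; result 0.
  v11: runs — v9 -18->0; result 0 (same value as before).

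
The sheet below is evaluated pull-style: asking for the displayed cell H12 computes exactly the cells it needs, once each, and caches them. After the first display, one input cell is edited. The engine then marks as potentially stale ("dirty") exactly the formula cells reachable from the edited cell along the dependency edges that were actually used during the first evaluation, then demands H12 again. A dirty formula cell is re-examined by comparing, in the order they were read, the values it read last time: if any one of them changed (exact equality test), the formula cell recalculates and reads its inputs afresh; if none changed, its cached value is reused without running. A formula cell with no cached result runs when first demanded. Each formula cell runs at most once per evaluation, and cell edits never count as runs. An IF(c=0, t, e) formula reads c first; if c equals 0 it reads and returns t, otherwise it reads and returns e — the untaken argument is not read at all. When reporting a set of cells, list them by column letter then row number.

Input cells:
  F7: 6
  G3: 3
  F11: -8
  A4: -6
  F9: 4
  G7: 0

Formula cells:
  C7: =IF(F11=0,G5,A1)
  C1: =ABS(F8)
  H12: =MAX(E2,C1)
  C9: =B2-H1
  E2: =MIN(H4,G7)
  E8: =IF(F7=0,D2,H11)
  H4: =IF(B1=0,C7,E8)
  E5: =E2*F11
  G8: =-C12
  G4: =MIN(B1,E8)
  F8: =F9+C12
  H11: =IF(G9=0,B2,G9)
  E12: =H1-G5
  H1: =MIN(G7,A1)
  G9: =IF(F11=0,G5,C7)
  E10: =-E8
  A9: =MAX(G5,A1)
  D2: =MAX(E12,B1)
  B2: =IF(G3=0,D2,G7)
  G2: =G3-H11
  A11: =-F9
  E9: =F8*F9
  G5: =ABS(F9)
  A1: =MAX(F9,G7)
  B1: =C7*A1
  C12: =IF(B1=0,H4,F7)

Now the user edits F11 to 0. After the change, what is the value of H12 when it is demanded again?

Demanding H12 again yields 10.
Note the branch switch — G5 had no cache and runs now for the first time.

First demand of the output computes:
  A1 = MAX(4, 0) = 4
  C7 = IF(F11=0: F11=-8 -> else branch A1) = 4
  B1 = 4 * 4 = 16
  G9 = IF(F11=0: F11=-8 -> else branch C7) = 4
  H11 = IF(G9=0: G9=4 -> else branch G9) = 4
  E8 = IF(F7=0: F7=6 -> else branch H11) = 4
  H4 = IF(B1=0: B1=16 -> else branch E8) = 4
  C12 = IF(B1=0: B1=16 -> else branch F7) = 6
  E2 = MIN(4, 0) = 0
  F8 = 4 + 6 = 10
  C1 = ABS(10) = 10
  H12 = MAX(0, 10) = 10

After the edit, cleaning proceeds:
  G5: had never run; runs now, result 4.
  C7: a read changed (F11 -8->0) — executes, giving 4 — identical to its old value.
  B1: dirty, but its reads are unchanged (C7 unchanged, A1 unchanged); cached 16 stands.
  G9: a read changed (F11 -8->0) — executes, giving 4 — identical to its old value.
  H11: dirty, but its reads are unchanged (G9 unchanged, G9 unchanged); cached 4 stands.
  E8: dirty, but its reads are unchanged (F7 unchanged, H11 unchanged); cached 4 stands.
  H4: dirty, but its reads are unchanged (B1 unchanged, E8 unchanged); cached 4 stands.
  C12: dirty, but its reads are unchanged (B1 unchanged, F7 unchanged); cached 6 stands.
  E2: dirty, but its reads are unchanged (H4 unchanged, G7 unchanged); cached 0 stands.
  F8: dirty, but its reads are unchanged (F9 unchanged, C12 unchanged); cached 10 stands.
  C1: dirty, but its reads are unchanged (F8 unchanged); cached 10 stands.
  H12: dirty, but its reads are unchanged (E2 unchanged, C1 unchanged); cached 10 stands.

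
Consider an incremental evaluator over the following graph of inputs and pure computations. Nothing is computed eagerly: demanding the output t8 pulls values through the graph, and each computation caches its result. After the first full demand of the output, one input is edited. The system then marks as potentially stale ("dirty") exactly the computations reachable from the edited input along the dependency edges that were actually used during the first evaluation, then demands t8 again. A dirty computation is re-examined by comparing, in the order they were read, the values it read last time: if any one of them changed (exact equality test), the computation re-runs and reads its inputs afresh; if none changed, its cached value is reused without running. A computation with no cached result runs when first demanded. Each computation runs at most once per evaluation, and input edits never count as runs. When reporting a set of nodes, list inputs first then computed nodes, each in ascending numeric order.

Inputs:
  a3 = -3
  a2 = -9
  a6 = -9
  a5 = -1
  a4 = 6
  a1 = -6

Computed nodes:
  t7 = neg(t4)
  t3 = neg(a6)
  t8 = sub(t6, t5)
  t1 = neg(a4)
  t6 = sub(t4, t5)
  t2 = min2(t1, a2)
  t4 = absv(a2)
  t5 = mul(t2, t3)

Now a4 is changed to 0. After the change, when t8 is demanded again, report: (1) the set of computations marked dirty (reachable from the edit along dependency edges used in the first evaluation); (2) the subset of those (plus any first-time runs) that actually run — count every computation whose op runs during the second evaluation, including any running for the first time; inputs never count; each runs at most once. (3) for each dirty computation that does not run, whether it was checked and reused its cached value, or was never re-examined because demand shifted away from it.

Initial pass — values computed on the first demand:
  t1 = neg(6) = -6
  t2 = min2(-6, -9) = -9
  t3 = neg(-9) = 9
  t4 = absv(-9) = 9
  t5 = mul(-9, 9) = -81
  t6 = sub(9, -81) = 90
  t8 = sub(90, -81) = 171

Second demand — change propagation:
  t1: re-runs because a4 6->0; new result 0.
  t2: re-runs because t1 -6->0; new result -9 (unchanged).
  t5: re-examined; everything it read last time is the same (t2 unchanged, t3 unchanged) — cache -81 kept, no run.
  t6: re-examined; everything it read last time is the same (t4 unchanged, t5 unchanged) — cache 90 kept, no run.
  t8: re-examined; everything it read last time is the same (t6 unchanged, t5 unchanged) — cache 171 kept, no run.

The important point: t2 recomputes to an identical value, and the output ends up unchanged.

Dirty set: t1, t2, t5, t6, t8.
Run set: t1, t2 (2 run).
Re-examined without running (cache reused): t5, t6, t8.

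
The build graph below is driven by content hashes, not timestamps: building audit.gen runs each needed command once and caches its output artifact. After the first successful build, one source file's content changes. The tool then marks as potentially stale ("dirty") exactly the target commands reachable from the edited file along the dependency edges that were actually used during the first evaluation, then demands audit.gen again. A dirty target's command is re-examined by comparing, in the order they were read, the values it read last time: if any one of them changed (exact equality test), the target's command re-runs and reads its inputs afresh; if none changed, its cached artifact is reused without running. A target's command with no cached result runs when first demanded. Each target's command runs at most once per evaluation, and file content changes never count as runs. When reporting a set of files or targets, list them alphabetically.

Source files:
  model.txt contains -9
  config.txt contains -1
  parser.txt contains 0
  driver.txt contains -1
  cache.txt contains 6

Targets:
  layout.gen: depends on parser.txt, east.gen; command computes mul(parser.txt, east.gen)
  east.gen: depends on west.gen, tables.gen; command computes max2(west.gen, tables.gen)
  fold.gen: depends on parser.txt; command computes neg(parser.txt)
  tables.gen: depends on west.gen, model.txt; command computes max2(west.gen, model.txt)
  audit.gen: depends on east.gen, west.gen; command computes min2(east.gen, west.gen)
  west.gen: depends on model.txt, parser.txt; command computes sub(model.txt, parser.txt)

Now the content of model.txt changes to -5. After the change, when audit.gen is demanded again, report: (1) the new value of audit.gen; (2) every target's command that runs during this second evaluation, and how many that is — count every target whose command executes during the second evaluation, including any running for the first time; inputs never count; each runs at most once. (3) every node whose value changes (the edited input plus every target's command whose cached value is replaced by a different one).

audit.gen now evaluates to -5.
Run set: audit.gen, east.gen, tables.gen, west.gen (4 run).
Changed values: audit.gen, east.gen, model.txt, tables.gen, west.gen.

Initial pass — values computed on the first demand:
  west.gen = sub(-9, 0) = -9
  tables.gen = max2(-9, -9) = -9
  east.gen = max2(-9, -9) = -9
  audit.gen = min2(-9, -9) = -9

Second demand — change propagation:
  west.gen: re-runs because model.txt -9->-5; new result -5.
  tables.gen: re-runs because west.gen -9->-5; model.txt -9->-5; new result -5.
  east.gen: re-runs because west.gen -9->-5; tables.gen -9->-5; new result -5.
  audit.gen: re-runs because east.gen -9->-5; west.gen -9->-5; new result -5.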